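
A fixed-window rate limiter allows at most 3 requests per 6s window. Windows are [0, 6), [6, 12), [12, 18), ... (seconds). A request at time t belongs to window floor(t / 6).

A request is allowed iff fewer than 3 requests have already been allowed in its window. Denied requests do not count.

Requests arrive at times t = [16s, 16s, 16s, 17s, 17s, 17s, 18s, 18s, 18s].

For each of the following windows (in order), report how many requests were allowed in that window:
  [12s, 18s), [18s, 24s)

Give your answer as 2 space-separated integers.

Processing requests:
  req#1 t=16s (window 2): ALLOW
  req#2 t=16s (window 2): ALLOW
  req#3 t=16s (window 2): ALLOW
  req#4 t=17s (window 2): DENY
  req#5 t=17s (window 2): DENY
  req#6 t=17s (window 2): DENY
  req#7 t=18s (window 3): ALLOW
  req#8 t=18s (window 3): ALLOW
  req#9 t=18s (window 3): ALLOW

Allowed counts by window: 3 3

Answer: 3 3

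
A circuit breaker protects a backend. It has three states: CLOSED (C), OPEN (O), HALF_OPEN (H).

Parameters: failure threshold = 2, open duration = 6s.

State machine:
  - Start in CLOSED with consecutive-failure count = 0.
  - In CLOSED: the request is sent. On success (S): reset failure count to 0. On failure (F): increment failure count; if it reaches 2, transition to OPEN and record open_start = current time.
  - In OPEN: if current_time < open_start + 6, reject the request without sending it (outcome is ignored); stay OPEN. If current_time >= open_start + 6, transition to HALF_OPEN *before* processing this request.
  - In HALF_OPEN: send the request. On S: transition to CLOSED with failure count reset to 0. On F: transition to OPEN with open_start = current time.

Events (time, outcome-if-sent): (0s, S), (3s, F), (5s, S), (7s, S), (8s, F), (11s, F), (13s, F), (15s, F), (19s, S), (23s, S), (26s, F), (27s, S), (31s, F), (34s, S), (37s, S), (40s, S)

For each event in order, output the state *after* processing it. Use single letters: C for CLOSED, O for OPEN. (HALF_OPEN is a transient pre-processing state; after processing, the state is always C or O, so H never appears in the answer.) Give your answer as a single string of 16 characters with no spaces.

State after each event:
  event#1 t=0s outcome=S: state=CLOSED
  event#2 t=3s outcome=F: state=CLOSED
  event#3 t=5s outcome=S: state=CLOSED
  event#4 t=7s outcome=S: state=CLOSED
  event#5 t=8s outcome=F: state=CLOSED
  event#6 t=11s outcome=F: state=OPEN
  event#7 t=13s outcome=F: state=OPEN
  event#8 t=15s outcome=F: state=OPEN
  event#9 t=19s outcome=S: state=CLOSED
  event#10 t=23s outcome=S: state=CLOSED
  event#11 t=26s outcome=F: state=CLOSED
  event#12 t=27s outcome=S: state=CLOSED
  event#13 t=31s outcome=F: state=CLOSED
  event#14 t=34s outcome=S: state=CLOSED
  event#15 t=37s outcome=S: state=CLOSED
  event#16 t=40s outcome=S: state=CLOSED

Answer: CCCCCOOOCCCCCCCC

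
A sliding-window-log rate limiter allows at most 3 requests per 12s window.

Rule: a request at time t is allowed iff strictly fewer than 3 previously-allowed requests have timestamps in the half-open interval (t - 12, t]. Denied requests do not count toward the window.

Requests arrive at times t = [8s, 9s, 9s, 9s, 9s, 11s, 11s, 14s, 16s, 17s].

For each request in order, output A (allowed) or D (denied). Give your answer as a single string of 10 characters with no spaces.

Answer: AAADDDDDDD

Derivation:
Tracking allowed requests in the window:
  req#1 t=8s: ALLOW
  req#2 t=9s: ALLOW
  req#3 t=9s: ALLOW
  req#4 t=9s: DENY
  req#5 t=9s: DENY
  req#6 t=11s: DENY
  req#7 t=11s: DENY
  req#8 t=14s: DENY
  req#9 t=16s: DENY
  req#10 t=17s: DENY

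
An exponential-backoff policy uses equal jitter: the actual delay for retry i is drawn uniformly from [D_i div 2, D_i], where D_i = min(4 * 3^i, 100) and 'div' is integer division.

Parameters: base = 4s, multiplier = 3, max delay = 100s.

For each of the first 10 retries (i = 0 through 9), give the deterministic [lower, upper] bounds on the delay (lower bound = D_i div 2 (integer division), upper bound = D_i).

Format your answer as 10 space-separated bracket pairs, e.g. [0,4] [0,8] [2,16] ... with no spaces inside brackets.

Answer: [2,4] [6,12] [18,36] [50,100] [50,100] [50,100] [50,100] [50,100] [50,100] [50,100]

Derivation:
Computing bounds per retry:
  i=0: D_i=min(4*3^0,100)=4, bounds=[2,4]
  i=1: D_i=min(4*3^1,100)=12, bounds=[6,12]
  i=2: D_i=min(4*3^2,100)=36, bounds=[18,36]
  i=3: D_i=min(4*3^3,100)=100, bounds=[50,100]
  i=4: D_i=min(4*3^4,100)=100, bounds=[50,100]
  i=5: D_i=min(4*3^5,100)=100, bounds=[50,100]
  i=6: D_i=min(4*3^6,100)=100, bounds=[50,100]
  i=7: D_i=min(4*3^7,100)=100, bounds=[50,100]
  i=8: D_i=min(4*3^8,100)=100, bounds=[50,100]
  i=9: D_i=min(4*3^9,100)=100, bounds=[50,100]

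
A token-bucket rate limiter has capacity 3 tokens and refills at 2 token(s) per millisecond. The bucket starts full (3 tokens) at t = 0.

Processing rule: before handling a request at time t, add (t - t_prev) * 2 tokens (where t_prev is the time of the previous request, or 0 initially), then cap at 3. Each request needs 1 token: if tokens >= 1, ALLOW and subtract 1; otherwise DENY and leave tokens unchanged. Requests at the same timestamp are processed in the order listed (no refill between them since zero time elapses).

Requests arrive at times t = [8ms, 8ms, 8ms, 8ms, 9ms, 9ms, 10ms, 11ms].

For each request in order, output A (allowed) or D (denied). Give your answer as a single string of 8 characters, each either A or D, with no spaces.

Simulating step by step:
  req#1 t=8ms: ALLOW
  req#2 t=8ms: ALLOW
  req#3 t=8ms: ALLOW
  req#4 t=8ms: DENY
  req#5 t=9ms: ALLOW
  req#6 t=9ms: ALLOW
  req#7 t=10ms: ALLOW
  req#8 t=11ms: ALLOW

Answer: AAADAAAA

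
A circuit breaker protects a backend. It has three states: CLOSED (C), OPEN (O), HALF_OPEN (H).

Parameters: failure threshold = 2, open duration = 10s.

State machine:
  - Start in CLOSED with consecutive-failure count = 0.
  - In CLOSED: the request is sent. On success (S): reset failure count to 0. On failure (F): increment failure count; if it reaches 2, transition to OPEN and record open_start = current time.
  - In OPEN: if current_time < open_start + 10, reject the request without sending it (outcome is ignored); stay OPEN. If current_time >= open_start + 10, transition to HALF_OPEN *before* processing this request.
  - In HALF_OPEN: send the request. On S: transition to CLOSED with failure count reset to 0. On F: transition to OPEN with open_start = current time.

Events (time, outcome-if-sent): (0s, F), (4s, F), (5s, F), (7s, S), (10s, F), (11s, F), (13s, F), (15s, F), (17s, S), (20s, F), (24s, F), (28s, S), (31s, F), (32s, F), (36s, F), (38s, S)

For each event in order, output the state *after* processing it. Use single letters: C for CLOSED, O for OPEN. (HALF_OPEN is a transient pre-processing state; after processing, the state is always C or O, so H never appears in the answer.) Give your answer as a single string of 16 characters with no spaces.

State after each event:
  event#1 t=0s outcome=F: state=CLOSED
  event#2 t=4s outcome=F: state=OPEN
  event#3 t=5s outcome=F: state=OPEN
  event#4 t=7s outcome=S: state=OPEN
  event#5 t=10s outcome=F: state=OPEN
  event#6 t=11s outcome=F: state=OPEN
  event#7 t=13s outcome=F: state=OPEN
  event#8 t=15s outcome=F: state=OPEN
  event#9 t=17s outcome=S: state=OPEN
  event#10 t=20s outcome=F: state=OPEN
  event#11 t=24s outcome=F: state=OPEN
  event#12 t=28s outcome=S: state=CLOSED
  event#13 t=31s outcome=F: state=CLOSED
  event#14 t=32s outcome=F: state=OPEN
  event#15 t=36s outcome=F: state=OPEN
  event#16 t=38s outcome=S: state=OPEN

Answer: COOOOOOOOOOCCOOO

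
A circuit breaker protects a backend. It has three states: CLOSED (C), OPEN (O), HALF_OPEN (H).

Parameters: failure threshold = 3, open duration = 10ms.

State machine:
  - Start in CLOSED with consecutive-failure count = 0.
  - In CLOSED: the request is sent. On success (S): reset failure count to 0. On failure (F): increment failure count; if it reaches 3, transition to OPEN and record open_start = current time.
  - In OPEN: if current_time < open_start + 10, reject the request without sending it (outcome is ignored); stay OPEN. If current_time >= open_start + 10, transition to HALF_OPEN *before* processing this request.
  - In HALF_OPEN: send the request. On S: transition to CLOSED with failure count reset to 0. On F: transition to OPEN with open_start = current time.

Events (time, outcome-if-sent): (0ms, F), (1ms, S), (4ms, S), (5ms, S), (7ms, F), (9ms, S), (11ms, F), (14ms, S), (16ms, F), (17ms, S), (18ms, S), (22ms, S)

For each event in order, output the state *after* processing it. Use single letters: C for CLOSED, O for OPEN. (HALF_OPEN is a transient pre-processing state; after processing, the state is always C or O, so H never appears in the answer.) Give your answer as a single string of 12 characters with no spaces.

Answer: CCCCCCCCCCCC

Derivation:
State after each event:
  event#1 t=0ms outcome=F: state=CLOSED
  event#2 t=1ms outcome=S: state=CLOSED
  event#3 t=4ms outcome=S: state=CLOSED
  event#4 t=5ms outcome=S: state=CLOSED
  event#5 t=7ms outcome=F: state=CLOSED
  event#6 t=9ms outcome=S: state=CLOSED
  event#7 t=11ms outcome=F: state=CLOSED
  event#8 t=14ms outcome=S: state=CLOSED
  event#9 t=16ms outcome=F: state=CLOSED
  event#10 t=17ms outcome=S: state=CLOSED
  event#11 t=18ms outcome=S: state=CLOSED
  event#12 t=22ms outcome=S: state=CLOSED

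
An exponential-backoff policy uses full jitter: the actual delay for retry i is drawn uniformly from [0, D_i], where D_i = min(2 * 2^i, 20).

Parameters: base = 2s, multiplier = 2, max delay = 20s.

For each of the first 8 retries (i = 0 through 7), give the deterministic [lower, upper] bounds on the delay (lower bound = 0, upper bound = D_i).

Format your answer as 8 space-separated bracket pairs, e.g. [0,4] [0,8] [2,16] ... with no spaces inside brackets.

Computing bounds per retry:
  i=0: D_i=min(2*2^0,20)=2, bounds=[0,2]
  i=1: D_i=min(2*2^1,20)=4, bounds=[0,4]
  i=2: D_i=min(2*2^2,20)=8, bounds=[0,8]
  i=3: D_i=min(2*2^3,20)=16, bounds=[0,16]
  i=4: D_i=min(2*2^4,20)=20, bounds=[0,20]
  i=5: D_i=min(2*2^5,20)=20, bounds=[0,20]
  i=6: D_i=min(2*2^6,20)=20, bounds=[0,20]
  i=7: D_i=min(2*2^7,20)=20, bounds=[0,20]

Answer: [0,2] [0,4] [0,8] [0,16] [0,20] [0,20] [0,20] [0,20]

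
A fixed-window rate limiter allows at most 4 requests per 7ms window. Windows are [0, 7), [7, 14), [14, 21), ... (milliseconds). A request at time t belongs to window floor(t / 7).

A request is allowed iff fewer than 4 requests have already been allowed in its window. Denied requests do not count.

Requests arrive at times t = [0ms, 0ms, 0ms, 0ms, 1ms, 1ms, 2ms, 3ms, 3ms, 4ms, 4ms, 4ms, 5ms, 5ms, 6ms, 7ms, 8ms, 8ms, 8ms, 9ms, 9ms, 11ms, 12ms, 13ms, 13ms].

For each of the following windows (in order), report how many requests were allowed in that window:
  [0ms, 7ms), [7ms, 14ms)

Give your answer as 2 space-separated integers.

Processing requests:
  req#1 t=0ms (window 0): ALLOW
  req#2 t=0ms (window 0): ALLOW
  req#3 t=0ms (window 0): ALLOW
  req#4 t=0ms (window 0): ALLOW
  req#5 t=1ms (window 0): DENY
  req#6 t=1ms (window 0): DENY
  req#7 t=2ms (window 0): DENY
  req#8 t=3ms (window 0): DENY
  req#9 t=3ms (window 0): DENY
  req#10 t=4ms (window 0): DENY
  req#11 t=4ms (window 0): DENY
  req#12 t=4ms (window 0): DENY
  req#13 t=5ms (window 0): DENY
  req#14 t=5ms (window 0): DENY
  req#15 t=6ms (window 0): DENY
  req#16 t=7ms (window 1): ALLOW
  req#17 t=8ms (window 1): ALLOW
  req#18 t=8ms (window 1): ALLOW
  req#19 t=8ms (window 1): ALLOW
  req#20 t=9ms (window 1): DENY
  req#21 t=9ms (window 1): DENY
  req#22 t=11ms (window 1): DENY
  req#23 t=12ms (window 1): DENY
  req#24 t=13ms (window 1): DENY
  req#25 t=13ms (window 1): DENY

Allowed counts by window: 4 4

Answer: 4 4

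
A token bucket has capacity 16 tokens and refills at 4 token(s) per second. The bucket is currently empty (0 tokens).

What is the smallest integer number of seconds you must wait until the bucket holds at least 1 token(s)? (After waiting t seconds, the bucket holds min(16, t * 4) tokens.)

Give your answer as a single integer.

Need t * 4 >= 1, so t >= 1/4.
Smallest integer t = ceil(1/4) = 1.

Answer: 1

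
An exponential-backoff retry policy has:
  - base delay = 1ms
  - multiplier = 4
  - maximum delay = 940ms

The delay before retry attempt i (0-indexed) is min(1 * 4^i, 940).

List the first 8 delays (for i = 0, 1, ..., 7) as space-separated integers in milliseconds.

Answer: 1 4 16 64 256 940 940 940

Derivation:
Computing each delay:
  i=0: min(1*4^0, 940) = 1
  i=1: min(1*4^1, 940) = 4
  i=2: min(1*4^2, 940) = 16
  i=3: min(1*4^3, 940) = 64
  i=4: min(1*4^4, 940) = 256
  i=5: min(1*4^5, 940) = 940
  i=6: min(1*4^6, 940) = 940
  i=7: min(1*4^7, 940) = 940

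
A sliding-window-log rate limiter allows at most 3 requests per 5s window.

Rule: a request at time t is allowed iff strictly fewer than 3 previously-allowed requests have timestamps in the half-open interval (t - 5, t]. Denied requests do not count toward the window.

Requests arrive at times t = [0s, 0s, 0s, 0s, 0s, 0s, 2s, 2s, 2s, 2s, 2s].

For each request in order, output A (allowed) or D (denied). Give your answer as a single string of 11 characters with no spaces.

Tracking allowed requests in the window:
  req#1 t=0s: ALLOW
  req#2 t=0s: ALLOW
  req#3 t=0s: ALLOW
  req#4 t=0s: DENY
  req#5 t=0s: DENY
  req#6 t=0s: DENY
  req#7 t=2s: DENY
  req#8 t=2s: DENY
  req#9 t=2s: DENY
  req#10 t=2s: DENY
  req#11 t=2s: DENY

Answer: AAADDDDDDDD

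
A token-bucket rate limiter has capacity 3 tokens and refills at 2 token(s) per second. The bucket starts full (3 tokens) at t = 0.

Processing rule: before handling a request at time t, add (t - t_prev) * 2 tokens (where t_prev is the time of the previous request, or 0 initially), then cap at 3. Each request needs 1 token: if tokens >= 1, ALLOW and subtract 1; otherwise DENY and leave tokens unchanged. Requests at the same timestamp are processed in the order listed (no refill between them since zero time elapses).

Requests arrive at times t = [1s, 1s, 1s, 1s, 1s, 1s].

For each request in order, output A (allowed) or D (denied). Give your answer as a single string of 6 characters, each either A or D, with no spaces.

Answer: AAADDD

Derivation:
Simulating step by step:
  req#1 t=1s: ALLOW
  req#2 t=1s: ALLOW
  req#3 t=1s: ALLOW
  req#4 t=1s: DENY
  req#5 t=1s: DENY
  req#6 t=1s: DENY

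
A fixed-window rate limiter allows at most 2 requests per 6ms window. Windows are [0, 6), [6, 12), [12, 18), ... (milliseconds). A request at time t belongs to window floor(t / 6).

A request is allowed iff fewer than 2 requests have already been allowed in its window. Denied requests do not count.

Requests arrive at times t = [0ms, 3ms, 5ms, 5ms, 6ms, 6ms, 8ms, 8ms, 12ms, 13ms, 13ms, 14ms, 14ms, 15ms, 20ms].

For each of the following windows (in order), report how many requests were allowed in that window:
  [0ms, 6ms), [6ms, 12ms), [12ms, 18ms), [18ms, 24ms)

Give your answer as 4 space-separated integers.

Processing requests:
  req#1 t=0ms (window 0): ALLOW
  req#2 t=3ms (window 0): ALLOW
  req#3 t=5ms (window 0): DENY
  req#4 t=5ms (window 0): DENY
  req#5 t=6ms (window 1): ALLOW
  req#6 t=6ms (window 1): ALLOW
  req#7 t=8ms (window 1): DENY
  req#8 t=8ms (window 1): DENY
  req#9 t=12ms (window 2): ALLOW
  req#10 t=13ms (window 2): ALLOW
  req#11 t=13ms (window 2): DENY
  req#12 t=14ms (window 2): DENY
  req#13 t=14ms (window 2): DENY
  req#14 t=15ms (window 2): DENY
  req#15 t=20ms (window 3): ALLOW

Allowed counts by window: 2 2 2 1

Answer: 2 2 2 1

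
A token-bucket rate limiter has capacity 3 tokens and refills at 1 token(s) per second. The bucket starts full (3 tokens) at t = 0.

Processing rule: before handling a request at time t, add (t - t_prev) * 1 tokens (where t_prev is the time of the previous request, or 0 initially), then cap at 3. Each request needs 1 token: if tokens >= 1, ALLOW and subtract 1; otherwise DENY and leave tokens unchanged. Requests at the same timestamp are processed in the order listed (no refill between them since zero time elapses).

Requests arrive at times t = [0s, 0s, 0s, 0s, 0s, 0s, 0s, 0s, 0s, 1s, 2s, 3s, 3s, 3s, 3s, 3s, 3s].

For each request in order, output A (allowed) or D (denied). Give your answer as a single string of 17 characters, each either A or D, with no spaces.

Simulating step by step:
  req#1 t=0s: ALLOW
  req#2 t=0s: ALLOW
  req#3 t=0s: ALLOW
  req#4 t=0s: DENY
  req#5 t=0s: DENY
  req#6 t=0s: DENY
  req#7 t=0s: DENY
  req#8 t=0s: DENY
  req#9 t=0s: DENY
  req#10 t=1s: ALLOW
  req#11 t=2s: ALLOW
  req#12 t=3s: ALLOW
  req#13 t=3s: DENY
  req#14 t=3s: DENY
  req#15 t=3s: DENY
  req#16 t=3s: DENY
  req#17 t=3s: DENY

Answer: AAADDDDDDAAADDDDD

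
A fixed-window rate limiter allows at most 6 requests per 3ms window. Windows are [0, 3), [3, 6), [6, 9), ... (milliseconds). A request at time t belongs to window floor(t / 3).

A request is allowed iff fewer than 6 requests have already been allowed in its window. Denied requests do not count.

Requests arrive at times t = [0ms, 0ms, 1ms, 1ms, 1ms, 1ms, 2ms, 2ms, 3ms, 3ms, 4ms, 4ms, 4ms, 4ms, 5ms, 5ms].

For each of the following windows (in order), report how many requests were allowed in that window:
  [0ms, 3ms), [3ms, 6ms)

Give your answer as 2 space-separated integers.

Processing requests:
  req#1 t=0ms (window 0): ALLOW
  req#2 t=0ms (window 0): ALLOW
  req#3 t=1ms (window 0): ALLOW
  req#4 t=1ms (window 0): ALLOW
  req#5 t=1ms (window 0): ALLOW
  req#6 t=1ms (window 0): ALLOW
  req#7 t=2ms (window 0): DENY
  req#8 t=2ms (window 0): DENY
  req#9 t=3ms (window 1): ALLOW
  req#10 t=3ms (window 1): ALLOW
  req#11 t=4ms (window 1): ALLOW
  req#12 t=4ms (window 1): ALLOW
  req#13 t=4ms (window 1): ALLOW
  req#14 t=4ms (window 1): ALLOW
  req#15 t=5ms (window 1): DENY
  req#16 t=5ms (window 1): DENY

Allowed counts by window: 6 6

Answer: 6 6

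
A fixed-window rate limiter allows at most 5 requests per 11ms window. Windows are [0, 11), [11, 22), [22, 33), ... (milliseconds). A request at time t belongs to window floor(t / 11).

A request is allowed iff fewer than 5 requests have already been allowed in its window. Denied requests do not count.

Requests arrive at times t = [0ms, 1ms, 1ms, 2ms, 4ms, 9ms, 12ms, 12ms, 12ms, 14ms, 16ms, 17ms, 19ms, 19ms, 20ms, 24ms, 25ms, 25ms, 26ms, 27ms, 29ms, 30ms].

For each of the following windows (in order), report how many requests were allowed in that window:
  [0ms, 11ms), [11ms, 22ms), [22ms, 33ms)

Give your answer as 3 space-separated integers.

Processing requests:
  req#1 t=0ms (window 0): ALLOW
  req#2 t=1ms (window 0): ALLOW
  req#3 t=1ms (window 0): ALLOW
  req#4 t=2ms (window 0): ALLOW
  req#5 t=4ms (window 0): ALLOW
  req#6 t=9ms (window 0): DENY
  req#7 t=12ms (window 1): ALLOW
  req#8 t=12ms (window 1): ALLOW
  req#9 t=12ms (window 1): ALLOW
  req#10 t=14ms (window 1): ALLOW
  req#11 t=16ms (window 1): ALLOW
  req#12 t=17ms (window 1): DENY
  req#13 t=19ms (window 1): DENY
  req#14 t=19ms (window 1): DENY
  req#15 t=20ms (window 1): DENY
  req#16 t=24ms (window 2): ALLOW
  req#17 t=25ms (window 2): ALLOW
  req#18 t=25ms (window 2): ALLOW
  req#19 t=26ms (window 2): ALLOW
  req#20 t=27ms (window 2): ALLOW
  req#21 t=29ms (window 2): DENY
  req#22 t=30ms (window 2): DENY

Allowed counts by window: 5 5 5

Answer: 5 5 5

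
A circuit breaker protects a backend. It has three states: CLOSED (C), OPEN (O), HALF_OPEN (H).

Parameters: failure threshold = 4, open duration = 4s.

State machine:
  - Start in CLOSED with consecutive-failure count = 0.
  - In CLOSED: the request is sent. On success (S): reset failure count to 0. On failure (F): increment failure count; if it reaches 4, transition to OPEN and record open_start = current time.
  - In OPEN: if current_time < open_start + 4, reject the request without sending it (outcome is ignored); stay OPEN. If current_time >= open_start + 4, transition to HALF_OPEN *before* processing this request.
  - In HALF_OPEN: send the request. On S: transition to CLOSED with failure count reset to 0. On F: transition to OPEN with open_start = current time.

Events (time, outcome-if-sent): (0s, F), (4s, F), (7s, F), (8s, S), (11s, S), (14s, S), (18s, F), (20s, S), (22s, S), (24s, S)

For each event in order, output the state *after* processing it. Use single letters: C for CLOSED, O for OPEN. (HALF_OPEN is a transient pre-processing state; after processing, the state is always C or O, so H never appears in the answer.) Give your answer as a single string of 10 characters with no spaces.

Answer: CCCCCCCCCC

Derivation:
State after each event:
  event#1 t=0s outcome=F: state=CLOSED
  event#2 t=4s outcome=F: state=CLOSED
  event#3 t=7s outcome=F: state=CLOSED
  event#4 t=8s outcome=S: state=CLOSED
  event#5 t=11s outcome=S: state=CLOSED
  event#6 t=14s outcome=S: state=CLOSED
  event#7 t=18s outcome=F: state=CLOSED
  event#8 t=20s outcome=S: state=CLOSED
  event#9 t=22s outcome=S: state=CLOSED
  event#10 t=24s outcome=S: state=CLOSED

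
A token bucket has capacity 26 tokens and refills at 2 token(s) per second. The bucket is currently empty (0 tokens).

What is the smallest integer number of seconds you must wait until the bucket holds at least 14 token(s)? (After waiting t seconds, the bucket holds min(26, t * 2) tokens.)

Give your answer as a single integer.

Answer: 7

Derivation:
Need t * 2 >= 14, so t >= 14/2.
Smallest integer t = ceil(14/2) = 7.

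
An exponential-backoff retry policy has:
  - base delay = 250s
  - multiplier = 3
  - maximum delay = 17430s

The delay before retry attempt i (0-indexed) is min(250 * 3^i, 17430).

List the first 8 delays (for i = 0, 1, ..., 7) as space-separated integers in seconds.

Computing each delay:
  i=0: min(250*3^0, 17430) = 250
  i=1: min(250*3^1, 17430) = 750
  i=2: min(250*3^2, 17430) = 2250
  i=3: min(250*3^3, 17430) = 6750
  i=4: min(250*3^4, 17430) = 17430
  i=5: min(250*3^5, 17430) = 17430
  i=6: min(250*3^6, 17430) = 17430
  i=7: min(250*3^7, 17430) = 17430

Answer: 250 750 2250 6750 17430 17430 17430 17430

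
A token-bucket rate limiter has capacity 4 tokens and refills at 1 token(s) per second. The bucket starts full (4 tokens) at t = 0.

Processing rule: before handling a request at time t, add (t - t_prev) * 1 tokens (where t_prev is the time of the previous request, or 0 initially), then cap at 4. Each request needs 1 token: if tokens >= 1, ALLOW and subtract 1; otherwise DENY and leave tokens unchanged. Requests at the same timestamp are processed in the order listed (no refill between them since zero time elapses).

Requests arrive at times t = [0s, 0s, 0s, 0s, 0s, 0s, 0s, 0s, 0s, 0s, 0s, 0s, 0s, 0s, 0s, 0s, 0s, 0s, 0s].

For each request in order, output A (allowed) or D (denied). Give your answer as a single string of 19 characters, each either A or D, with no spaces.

Answer: AAAADDDDDDDDDDDDDDD

Derivation:
Simulating step by step:
  req#1 t=0s: ALLOW
  req#2 t=0s: ALLOW
  req#3 t=0s: ALLOW
  req#4 t=0s: ALLOW
  req#5 t=0s: DENY
  req#6 t=0s: DENY
  req#7 t=0s: DENY
  req#8 t=0s: DENY
  req#9 t=0s: DENY
  req#10 t=0s: DENY
  req#11 t=0s: DENY
  req#12 t=0s: DENY
  req#13 t=0s: DENY
  req#14 t=0s: DENY
  req#15 t=0s: DENY
  req#16 t=0s: DENY
  req#17 t=0s: DENY
  req#18 t=0s: DENY
  req#19 t=0s: DENY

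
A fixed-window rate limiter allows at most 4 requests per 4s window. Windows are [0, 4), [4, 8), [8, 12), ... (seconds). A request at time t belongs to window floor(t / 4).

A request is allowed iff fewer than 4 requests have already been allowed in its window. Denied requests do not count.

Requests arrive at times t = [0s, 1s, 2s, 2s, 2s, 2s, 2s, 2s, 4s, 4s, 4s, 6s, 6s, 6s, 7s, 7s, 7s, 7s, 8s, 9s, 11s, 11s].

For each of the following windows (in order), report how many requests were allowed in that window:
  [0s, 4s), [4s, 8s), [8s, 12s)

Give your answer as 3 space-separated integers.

Processing requests:
  req#1 t=0s (window 0): ALLOW
  req#2 t=1s (window 0): ALLOW
  req#3 t=2s (window 0): ALLOW
  req#4 t=2s (window 0): ALLOW
  req#5 t=2s (window 0): DENY
  req#6 t=2s (window 0): DENY
  req#7 t=2s (window 0): DENY
  req#8 t=2s (window 0): DENY
  req#9 t=4s (window 1): ALLOW
  req#10 t=4s (window 1): ALLOW
  req#11 t=4s (window 1): ALLOW
  req#12 t=6s (window 1): ALLOW
  req#13 t=6s (window 1): DENY
  req#14 t=6s (window 1): DENY
  req#15 t=7s (window 1): DENY
  req#16 t=7s (window 1): DENY
  req#17 t=7s (window 1): DENY
  req#18 t=7s (window 1): DENY
  req#19 t=8s (window 2): ALLOW
  req#20 t=9s (window 2): ALLOW
  req#21 t=11s (window 2): ALLOW
  req#22 t=11s (window 2): ALLOW

Allowed counts by window: 4 4 4

Answer: 4 4 4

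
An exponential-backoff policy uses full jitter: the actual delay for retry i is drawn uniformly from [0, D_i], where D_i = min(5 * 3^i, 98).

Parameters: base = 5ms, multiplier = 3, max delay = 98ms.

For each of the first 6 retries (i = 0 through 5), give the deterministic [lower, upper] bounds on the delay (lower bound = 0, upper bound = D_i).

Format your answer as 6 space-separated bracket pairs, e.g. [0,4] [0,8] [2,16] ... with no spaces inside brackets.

Answer: [0,5] [0,15] [0,45] [0,98] [0,98] [0,98]

Derivation:
Computing bounds per retry:
  i=0: D_i=min(5*3^0,98)=5, bounds=[0,5]
  i=1: D_i=min(5*3^1,98)=15, bounds=[0,15]
  i=2: D_i=min(5*3^2,98)=45, bounds=[0,45]
  i=3: D_i=min(5*3^3,98)=98, bounds=[0,98]
  i=4: D_i=min(5*3^4,98)=98, bounds=[0,98]
  i=5: D_i=min(5*3^5,98)=98, bounds=[0,98]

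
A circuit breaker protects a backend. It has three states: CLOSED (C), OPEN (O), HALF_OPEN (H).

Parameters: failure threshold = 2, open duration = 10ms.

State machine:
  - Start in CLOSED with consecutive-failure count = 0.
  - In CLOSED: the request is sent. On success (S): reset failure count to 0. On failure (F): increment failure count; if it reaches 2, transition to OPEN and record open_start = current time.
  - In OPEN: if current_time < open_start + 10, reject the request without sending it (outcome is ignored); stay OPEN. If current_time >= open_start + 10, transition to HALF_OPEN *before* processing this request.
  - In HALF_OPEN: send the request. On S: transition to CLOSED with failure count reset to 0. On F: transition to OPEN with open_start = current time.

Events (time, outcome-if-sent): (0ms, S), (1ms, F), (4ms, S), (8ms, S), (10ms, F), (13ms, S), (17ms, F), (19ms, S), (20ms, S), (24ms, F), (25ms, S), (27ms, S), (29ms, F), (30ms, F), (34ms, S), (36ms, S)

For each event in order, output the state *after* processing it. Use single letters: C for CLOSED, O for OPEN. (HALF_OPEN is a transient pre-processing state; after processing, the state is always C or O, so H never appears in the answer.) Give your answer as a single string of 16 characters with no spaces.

Answer: CCCCCCCCCCCCCOOO

Derivation:
State after each event:
  event#1 t=0ms outcome=S: state=CLOSED
  event#2 t=1ms outcome=F: state=CLOSED
  event#3 t=4ms outcome=S: state=CLOSED
  event#4 t=8ms outcome=S: state=CLOSED
  event#5 t=10ms outcome=F: state=CLOSED
  event#6 t=13ms outcome=S: state=CLOSED
  event#7 t=17ms outcome=F: state=CLOSED
  event#8 t=19ms outcome=S: state=CLOSED
  event#9 t=20ms outcome=S: state=CLOSED
  event#10 t=24ms outcome=F: state=CLOSED
  event#11 t=25ms outcome=S: state=CLOSED
  event#12 t=27ms outcome=S: state=CLOSED
  event#13 t=29ms outcome=F: state=CLOSED
  event#14 t=30ms outcome=F: state=OPEN
  event#15 t=34ms outcome=S: state=OPEN
  event#16 t=36ms outcome=S: state=OPEN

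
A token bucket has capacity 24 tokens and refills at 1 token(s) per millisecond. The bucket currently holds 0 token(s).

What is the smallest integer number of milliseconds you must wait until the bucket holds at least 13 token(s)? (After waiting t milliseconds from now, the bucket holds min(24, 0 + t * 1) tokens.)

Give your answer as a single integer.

Answer: 13

Derivation:
Need 0 + t * 1 >= 13, so t >= 13/1.
Smallest integer t = ceil(13/1) = 13.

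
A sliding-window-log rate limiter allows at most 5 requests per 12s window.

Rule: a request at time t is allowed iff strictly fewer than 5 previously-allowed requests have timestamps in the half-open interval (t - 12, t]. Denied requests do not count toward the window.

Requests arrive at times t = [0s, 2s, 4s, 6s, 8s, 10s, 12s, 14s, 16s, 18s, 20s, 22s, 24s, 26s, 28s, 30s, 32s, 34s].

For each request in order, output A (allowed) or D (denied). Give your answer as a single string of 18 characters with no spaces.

Tracking allowed requests in the window:
  req#1 t=0s: ALLOW
  req#2 t=2s: ALLOW
  req#3 t=4s: ALLOW
  req#4 t=6s: ALLOW
  req#5 t=8s: ALLOW
  req#6 t=10s: DENY
  req#7 t=12s: ALLOW
  req#8 t=14s: ALLOW
  req#9 t=16s: ALLOW
  req#10 t=18s: ALLOW
  req#11 t=20s: ALLOW
  req#12 t=22s: DENY
  req#13 t=24s: ALLOW
  req#14 t=26s: ALLOW
  req#15 t=28s: ALLOW
  req#16 t=30s: ALLOW
  req#17 t=32s: ALLOW
  req#18 t=34s: DENY

Answer: AAAAADAAAAADAAAAAD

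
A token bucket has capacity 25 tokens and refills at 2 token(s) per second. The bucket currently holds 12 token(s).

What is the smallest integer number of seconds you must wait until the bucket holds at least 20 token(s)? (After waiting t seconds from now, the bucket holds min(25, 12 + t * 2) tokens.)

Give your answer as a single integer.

Answer: 4

Derivation:
Need 12 + t * 2 >= 20, so t >= 8/2.
Smallest integer t = ceil(8/2) = 4.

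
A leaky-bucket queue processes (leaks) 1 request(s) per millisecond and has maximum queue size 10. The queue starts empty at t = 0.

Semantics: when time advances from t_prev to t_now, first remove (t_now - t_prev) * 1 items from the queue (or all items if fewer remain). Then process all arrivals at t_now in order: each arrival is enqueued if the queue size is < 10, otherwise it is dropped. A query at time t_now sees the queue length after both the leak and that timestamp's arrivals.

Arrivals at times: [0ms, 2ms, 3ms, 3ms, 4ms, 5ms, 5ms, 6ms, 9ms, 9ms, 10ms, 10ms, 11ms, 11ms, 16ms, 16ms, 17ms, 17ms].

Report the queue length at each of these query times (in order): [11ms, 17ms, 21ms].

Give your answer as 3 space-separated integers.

Queue lengths at query times:
  query t=11ms: backlog = 4
  query t=17ms: backlog = 3
  query t=21ms: backlog = 0

Answer: 4 3 0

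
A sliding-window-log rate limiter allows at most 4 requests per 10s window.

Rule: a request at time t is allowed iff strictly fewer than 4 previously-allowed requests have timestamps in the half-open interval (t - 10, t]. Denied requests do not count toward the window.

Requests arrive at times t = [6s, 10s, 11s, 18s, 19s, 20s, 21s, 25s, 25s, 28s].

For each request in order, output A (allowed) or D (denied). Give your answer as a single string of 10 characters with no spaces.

Tracking allowed requests in the window:
  req#1 t=6s: ALLOW
  req#2 t=10s: ALLOW
  req#3 t=11s: ALLOW
  req#4 t=18s: ALLOW
  req#5 t=19s: ALLOW
  req#6 t=20s: ALLOW
  req#7 t=21s: ALLOW
  req#8 t=25s: DENY
  req#9 t=25s: DENY
  req#10 t=28s: ALLOW

Answer: AAAAAAADDA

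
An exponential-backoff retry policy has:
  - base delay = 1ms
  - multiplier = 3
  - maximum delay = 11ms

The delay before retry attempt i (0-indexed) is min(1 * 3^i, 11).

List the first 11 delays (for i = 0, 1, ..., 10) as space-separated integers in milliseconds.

Computing each delay:
  i=0: min(1*3^0, 11) = 1
  i=1: min(1*3^1, 11) = 3
  i=2: min(1*3^2, 11) = 9
  i=3: min(1*3^3, 11) = 11
  i=4: min(1*3^4, 11) = 11
  i=5: min(1*3^5, 11) = 11
  i=6: min(1*3^6, 11) = 11
  i=7: min(1*3^7, 11) = 11
  i=8: min(1*3^8, 11) = 11
  i=9: min(1*3^9, 11) = 11
  i=10: min(1*3^10, 11) = 11

Answer: 1 3 9 11 11 11 11 11 11 11 11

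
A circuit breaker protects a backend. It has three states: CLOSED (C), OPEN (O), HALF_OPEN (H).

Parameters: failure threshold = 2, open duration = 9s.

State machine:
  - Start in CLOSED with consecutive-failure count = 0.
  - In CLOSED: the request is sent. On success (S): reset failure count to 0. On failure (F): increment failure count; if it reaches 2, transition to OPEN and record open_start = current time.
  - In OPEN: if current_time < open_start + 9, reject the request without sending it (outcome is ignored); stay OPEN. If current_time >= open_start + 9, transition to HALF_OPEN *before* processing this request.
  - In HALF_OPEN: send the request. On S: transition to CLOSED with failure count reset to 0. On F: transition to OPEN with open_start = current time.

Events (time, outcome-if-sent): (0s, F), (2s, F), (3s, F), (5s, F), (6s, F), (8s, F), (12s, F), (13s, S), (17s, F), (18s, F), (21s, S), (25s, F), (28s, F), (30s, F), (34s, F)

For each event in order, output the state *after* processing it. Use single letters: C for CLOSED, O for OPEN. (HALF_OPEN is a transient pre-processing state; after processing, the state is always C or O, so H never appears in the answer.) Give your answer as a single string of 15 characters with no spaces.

State after each event:
  event#1 t=0s outcome=F: state=CLOSED
  event#2 t=2s outcome=F: state=OPEN
  event#3 t=3s outcome=F: state=OPEN
  event#4 t=5s outcome=F: state=OPEN
  event#5 t=6s outcome=F: state=OPEN
  event#6 t=8s outcome=F: state=OPEN
  event#7 t=12s outcome=F: state=OPEN
  event#8 t=13s outcome=S: state=OPEN
  event#9 t=17s outcome=F: state=OPEN
  event#10 t=18s outcome=F: state=OPEN
  event#11 t=21s outcome=S: state=CLOSED
  event#12 t=25s outcome=F: state=CLOSED
  event#13 t=28s outcome=F: state=OPEN
  event#14 t=30s outcome=F: state=OPEN
  event#15 t=34s outcome=F: state=OPEN

Answer: COOOOOOOOOCCOOO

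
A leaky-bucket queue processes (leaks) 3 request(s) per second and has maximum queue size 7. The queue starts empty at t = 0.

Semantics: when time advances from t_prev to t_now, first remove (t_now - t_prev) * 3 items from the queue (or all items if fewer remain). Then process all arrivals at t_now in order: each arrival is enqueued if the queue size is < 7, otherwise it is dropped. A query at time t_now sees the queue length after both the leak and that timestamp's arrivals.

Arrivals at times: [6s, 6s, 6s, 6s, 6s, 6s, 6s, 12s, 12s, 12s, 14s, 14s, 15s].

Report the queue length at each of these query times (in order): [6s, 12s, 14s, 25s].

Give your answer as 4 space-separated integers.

Answer: 7 3 2 0

Derivation:
Queue lengths at query times:
  query t=6s: backlog = 7
  query t=12s: backlog = 3
  query t=14s: backlog = 2
  query t=25s: backlog = 0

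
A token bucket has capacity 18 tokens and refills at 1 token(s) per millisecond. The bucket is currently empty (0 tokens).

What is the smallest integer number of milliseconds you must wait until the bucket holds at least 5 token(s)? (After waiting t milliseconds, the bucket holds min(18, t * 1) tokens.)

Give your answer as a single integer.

Answer: 5

Derivation:
Need t * 1 >= 5, so t >= 5/1.
Smallest integer t = ceil(5/1) = 5.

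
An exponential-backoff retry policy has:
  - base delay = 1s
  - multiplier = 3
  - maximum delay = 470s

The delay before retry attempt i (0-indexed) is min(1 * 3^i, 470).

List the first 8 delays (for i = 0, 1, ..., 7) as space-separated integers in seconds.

Answer: 1 3 9 27 81 243 470 470

Derivation:
Computing each delay:
  i=0: min(1*3^0, 470) = 1
  i=1: min(1*3^1, 470) = 3
  i=2: min(1*3^2, 470) = 9
  i=3: min(1*3^3, 470) = 27
  i=4: min(1*3^4, 470) = 81
  i=5: min(1*3^5, 470) = 243
  i=6: min(1*3^6, 470) = 470
  i=7: min(1*3^7, 470) = 470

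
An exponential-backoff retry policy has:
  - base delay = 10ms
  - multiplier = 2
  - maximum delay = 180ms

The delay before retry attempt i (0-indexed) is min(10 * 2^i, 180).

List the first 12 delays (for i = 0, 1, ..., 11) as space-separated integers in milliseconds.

Computing each delay:
  i=0: min(10*2^0, 180) = 10
  i=1: min(10*2^1, 180) = 20
  i=2: min(10*2^2, 180) = 40
  i=3: min(10*2^3, 180) = 80
  i=4: min(10*2^4, 180) = 160
  i=5: min(10*2^5, 180) = 180
  i=6: min(10*2^6, 180) = 180
  i=7: min(10*2^7, 180) = 180
  i=8: min(10*2^8, 180) = 180
  i=9: min(10*2^9, 180) = 180
  i=10: min(10*2^10, 180) = 180
  i=11: min(10*2^11, 180) = 180

Answer: 10 20 40 80 160 180 180 180 180 180 180 180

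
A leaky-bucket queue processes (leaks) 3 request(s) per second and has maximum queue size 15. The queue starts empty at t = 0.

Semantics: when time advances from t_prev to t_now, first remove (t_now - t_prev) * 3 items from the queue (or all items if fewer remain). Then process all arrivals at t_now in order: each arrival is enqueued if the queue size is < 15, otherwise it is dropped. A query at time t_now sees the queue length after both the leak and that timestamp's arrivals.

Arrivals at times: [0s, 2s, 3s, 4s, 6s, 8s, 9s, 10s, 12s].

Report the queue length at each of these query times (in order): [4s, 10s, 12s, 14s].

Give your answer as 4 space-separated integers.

Answer: 1 1 1 0

Derivation:
Queue lengths at query times:
  query t=4s: backlog = 1
  query t=10s: backlog = 1
  query t=12s: backlog = 1
  query t=14s: backlog = 0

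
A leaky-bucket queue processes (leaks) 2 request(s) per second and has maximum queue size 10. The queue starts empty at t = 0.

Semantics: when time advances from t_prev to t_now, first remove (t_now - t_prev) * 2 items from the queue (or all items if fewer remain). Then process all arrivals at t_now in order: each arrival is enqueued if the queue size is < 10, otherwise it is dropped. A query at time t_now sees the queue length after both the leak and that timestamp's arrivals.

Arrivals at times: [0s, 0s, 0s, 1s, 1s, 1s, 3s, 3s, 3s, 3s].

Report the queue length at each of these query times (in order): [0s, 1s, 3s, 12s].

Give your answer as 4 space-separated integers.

Answer: 3 4 4 0

Derivation:
Queue lengths at query times:
  query t=0s: backlog = 3
  query t=1s: backlog = 4
  query t=3s: backlog = 4
  query t=12s: backlog = 0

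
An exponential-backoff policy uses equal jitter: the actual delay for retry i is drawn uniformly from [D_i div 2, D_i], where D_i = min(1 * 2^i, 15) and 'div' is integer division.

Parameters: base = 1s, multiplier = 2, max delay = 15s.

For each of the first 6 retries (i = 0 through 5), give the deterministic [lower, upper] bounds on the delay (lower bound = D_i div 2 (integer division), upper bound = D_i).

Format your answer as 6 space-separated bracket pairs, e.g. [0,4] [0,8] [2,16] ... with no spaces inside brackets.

Computing bounds per retry:
  i=0: D_i=min(1*2^0,15)=1, bounds=[0,1]
  i=1: D_i=min(1*2^1,15)=2, bounds=[1,2]
  i=2: D_i=min(1*2^2,15)=4, bounds=[2,4]
  i=3: D_i=min(1*2^3,15)=8, bounds=[4,8]
  i=4: D_i=min(1*2^4,15)=15, bounds=[7,15]
  i=5: D_i=min(1*2^5,15)=15, bounds=[7,15]

Answer: [0,1] [1,2] [2,4] [4,8] [7,15] [7,15]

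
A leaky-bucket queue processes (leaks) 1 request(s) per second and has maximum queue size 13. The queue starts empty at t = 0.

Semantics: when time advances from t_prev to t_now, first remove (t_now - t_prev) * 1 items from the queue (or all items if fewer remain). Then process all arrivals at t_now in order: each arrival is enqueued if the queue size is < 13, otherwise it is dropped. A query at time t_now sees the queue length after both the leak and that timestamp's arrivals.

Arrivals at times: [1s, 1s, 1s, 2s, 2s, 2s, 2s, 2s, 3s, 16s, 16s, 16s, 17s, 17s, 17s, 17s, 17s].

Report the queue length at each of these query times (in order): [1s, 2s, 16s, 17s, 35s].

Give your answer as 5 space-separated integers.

Answer: 3 7 3 7 0

Derivation:
Queue lengths at query times:
  query t=1s: backlog = 3
  query t=2s: backlog = 7
  query t=16s: backlog = 3
  query t=17s: backlog = 7
  query t=35s: backlog = 0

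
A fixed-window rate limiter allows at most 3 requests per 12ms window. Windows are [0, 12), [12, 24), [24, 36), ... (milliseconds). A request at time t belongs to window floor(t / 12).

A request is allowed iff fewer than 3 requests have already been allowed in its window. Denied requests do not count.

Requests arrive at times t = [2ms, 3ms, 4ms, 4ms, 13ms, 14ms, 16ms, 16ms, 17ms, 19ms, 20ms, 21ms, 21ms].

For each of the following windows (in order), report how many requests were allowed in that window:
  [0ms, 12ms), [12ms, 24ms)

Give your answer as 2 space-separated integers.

Answer: 3 3

Derivation:
Processing requests:
  req#1 t=2ms (window 0): ALLOW
  req#2 t=3ms (window 0): ALLOW
  req#3 t=4ms (window 0): ALLOW
  req#4 t=4ms (window 0): DENY
  req#5 t=13ms (window 1): ALLOW
  req#6 t=14ms (window 1): ALLOW
  req#7 t=16ms (window 1): ALLOW
  req#8 t=16ms (window 1): DENY
  req#9 t=17ms (window 1): DENY
  req#10 t=19ms (window 1): DENY
  req#11 t=20ms (window 1): DENY
  req#12 t=21ms (window 1): DENY
  req#13 t=21ms (window 1): DENY

Allowed counts by window: 3 3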